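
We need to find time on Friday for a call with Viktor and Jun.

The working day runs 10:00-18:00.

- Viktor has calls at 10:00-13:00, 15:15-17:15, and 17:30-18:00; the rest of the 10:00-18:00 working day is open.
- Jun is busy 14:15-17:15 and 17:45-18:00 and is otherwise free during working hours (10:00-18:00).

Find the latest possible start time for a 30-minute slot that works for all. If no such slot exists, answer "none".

13:45

Viktor free within 10:00–18:00: 13:00–15:15, 17:15–17:30.
Jun free within 10:00–18:00: 10:00–14:15, 17:15–17:45.
Viktor ∩ Jun: 13:00–14:15, 17:15–17:30.
Windows ≥ 30 min: 13:00–14:15.
Latest start in the last window 13:00–14:15 is 14:15 − 30 min = 13:45.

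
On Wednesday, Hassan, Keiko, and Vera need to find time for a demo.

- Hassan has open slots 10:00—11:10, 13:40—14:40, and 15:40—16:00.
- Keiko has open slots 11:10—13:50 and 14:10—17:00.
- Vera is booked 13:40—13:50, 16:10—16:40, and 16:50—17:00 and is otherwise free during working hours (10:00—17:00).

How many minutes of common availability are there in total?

50 minutes

Vera free within 10:00–17:00: 10:00–13:40, 13:50–16:10, 16:40–16:50.
Hassan ∩ Keiko: 13:40–13:50, 14:10–14:40, 15:40–16:00.
Hassan ∩ Keiko ∩ Vera: 14:10–14:40, 15:40–16:00.
Total common minutes: 30 + 20 = 50.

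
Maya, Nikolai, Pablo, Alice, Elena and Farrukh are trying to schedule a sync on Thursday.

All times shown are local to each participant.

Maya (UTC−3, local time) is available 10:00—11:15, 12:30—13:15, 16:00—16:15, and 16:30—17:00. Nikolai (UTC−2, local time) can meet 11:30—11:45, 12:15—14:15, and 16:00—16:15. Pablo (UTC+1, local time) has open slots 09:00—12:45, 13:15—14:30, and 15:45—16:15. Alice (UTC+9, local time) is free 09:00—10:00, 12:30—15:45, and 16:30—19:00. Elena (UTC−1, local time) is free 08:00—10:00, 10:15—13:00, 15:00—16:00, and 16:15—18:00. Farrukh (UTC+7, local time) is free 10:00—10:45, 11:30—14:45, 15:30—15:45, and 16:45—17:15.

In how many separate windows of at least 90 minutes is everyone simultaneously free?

0

Maya → UTC: 13:00–14:15, 15:30–16:15, 19:00–19:15, 19:30–20:00.
Nikolai → UTC: 13:30–13:45, 14:15–16:15, 18:00–18:15.
Pablo → UTC: 08:00–11:45, 12:15–13:30, 14:45–15:15.
Alice → UTC: 00:00–01:00, 03:30–06:45, 07:30–10:00.
Elena → UTC: 09:00–11:00, 11:15–14:00, 16:00–17:00, 17:15–19:00.
Farrukh → UTC: 03:00–03:45, 04:30–07:45, 08:30–08:45, 09:45–10:15.
Maya ∩ Nikolai: 13:30–13:45, 15:30–16:15.
Maya ∩ Nikolai ∩ Pablo: (none).
Maya ∩ Nikolai ∩ Pablo ∩ Alice: (none).
Maya ∩ Nikolai ∩ Pablo ∩ Alice ∩ Elena: (none).
Maya ∩ Nikolai ∩ Pablo ∩ Alice ∩ Elena ∩ Farrukh: (none).
Windows ≥ 90 min: (none).
That's 0 windows.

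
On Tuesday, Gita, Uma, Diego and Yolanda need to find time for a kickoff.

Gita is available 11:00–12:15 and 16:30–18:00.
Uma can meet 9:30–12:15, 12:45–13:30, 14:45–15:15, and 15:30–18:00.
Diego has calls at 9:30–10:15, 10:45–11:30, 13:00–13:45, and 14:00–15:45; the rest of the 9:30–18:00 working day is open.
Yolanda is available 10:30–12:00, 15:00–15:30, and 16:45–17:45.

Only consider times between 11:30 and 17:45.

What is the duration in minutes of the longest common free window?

60 minutes

Diego free within 09:30–18:00: 10:15–10:45, 11:30–13:00, 13:45–14:00, 15:45–18:00.
Gita ∩ Uma: 11:00–12:15, 16:30–18:00.
Gita ∩ Uma ∩ Diego: 11:30–12:15, 16:30–18:00.
Gita ∩ Uma ∩ Diego ∩ Yolanda: 11:30–12:00, 16:45–17:45.
Restricted to 11:30–17:45: 11:30–12:00, 16:45–17:45.
Common window lengths: 30, 60 min; longest is 60.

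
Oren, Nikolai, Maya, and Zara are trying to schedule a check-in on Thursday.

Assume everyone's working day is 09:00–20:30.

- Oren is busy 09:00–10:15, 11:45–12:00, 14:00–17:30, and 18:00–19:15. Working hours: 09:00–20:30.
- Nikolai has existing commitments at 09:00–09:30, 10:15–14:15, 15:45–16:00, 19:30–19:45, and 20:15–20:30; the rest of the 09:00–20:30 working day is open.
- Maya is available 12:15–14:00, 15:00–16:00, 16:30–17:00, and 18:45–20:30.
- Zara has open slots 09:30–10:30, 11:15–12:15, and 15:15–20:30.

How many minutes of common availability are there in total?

Oren free within 09:00–20:30: 10:15–11:45, 12:00–14:00, 17:30–18:00, 19:15–20:30.
Nikolai free within 09:00–20:30: 09:30–10:15, 14:15–15:45, 16:00–19:30, 19:45–20:15.
Oren ∩ Nikolai: 17:30–18:00, 19:15–19:30, 19:45–20:15.
Oren ∩ Nikolai ∩ Maya: 19:15–19:30, 19:45–20:15.
Oren ∩ Nikolai ∩ Maya ∩ Zara: 19:15–19:30, 19:45–20:15.
Total common minutes: 15 + 30 = 45.

45 minutes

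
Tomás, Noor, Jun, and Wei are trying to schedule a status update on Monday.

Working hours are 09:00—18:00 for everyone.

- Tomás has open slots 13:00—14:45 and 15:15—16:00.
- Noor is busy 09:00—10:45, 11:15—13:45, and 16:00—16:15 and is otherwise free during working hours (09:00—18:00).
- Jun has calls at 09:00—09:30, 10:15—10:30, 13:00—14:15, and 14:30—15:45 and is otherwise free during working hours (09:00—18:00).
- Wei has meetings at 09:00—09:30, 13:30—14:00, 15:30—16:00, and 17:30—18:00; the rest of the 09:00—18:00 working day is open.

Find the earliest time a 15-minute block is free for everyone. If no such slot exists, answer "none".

Noor free within 09:00–18:00: 10:45–11:15, 13:45–16:00, 16:15–18:00.
Jun free within 09:00–18:00: 09:30–10:15, 10:30–13:00, 14:15–14:30, 15:45–18:00.
Wei free within 09:00–18:00: 09:30–13:30, 14:00–15:30, 16:00–17:30.
Tomás ∩ Noor: 13:45–14:45, 15:15–16:00.
Tomás ∩ Noor ∩ Jun: 14:15–14:30, 15:45–16:00.
Tomás ∩ Noor ∩ Jun ∩ Wei: 14:15–14:30.
Windows ≥ 15 min: 14:15–14:30.
Earliest such window starts at 14:15.

14:15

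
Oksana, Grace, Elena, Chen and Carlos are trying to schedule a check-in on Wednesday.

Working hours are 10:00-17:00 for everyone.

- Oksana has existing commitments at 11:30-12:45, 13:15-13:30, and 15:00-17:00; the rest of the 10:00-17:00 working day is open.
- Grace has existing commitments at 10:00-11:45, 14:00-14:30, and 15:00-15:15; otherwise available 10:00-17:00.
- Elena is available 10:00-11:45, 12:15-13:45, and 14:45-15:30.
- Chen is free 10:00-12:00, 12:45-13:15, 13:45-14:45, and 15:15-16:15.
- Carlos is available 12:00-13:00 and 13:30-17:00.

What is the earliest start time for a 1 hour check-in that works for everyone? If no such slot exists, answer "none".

none

Oksana free within 10:00–17:00: 10:00–11:30, 12:45–13:15, 13:30–15:00.
Grace free within 10:00–17:00: 11:45–14:00, 14:30–15:00, 15:15–17:00.
Oksana ∩ Grace: 12:45–13:15, 13:30–14:00, 14:30–15:00.
Oksana ∩ Grace ∩ Elena: 12:45–13:15, 13:30–13:45, 14:45–15:00.
Oksana ∩ Grace ∩ Elena ∩ Chen: 12:45–13:15.
Oksana ∩ Grace ∩ Elena ∩ Chen ∩ Carlos: 12:45–13:00.
Windows ≥ 60 min: (none).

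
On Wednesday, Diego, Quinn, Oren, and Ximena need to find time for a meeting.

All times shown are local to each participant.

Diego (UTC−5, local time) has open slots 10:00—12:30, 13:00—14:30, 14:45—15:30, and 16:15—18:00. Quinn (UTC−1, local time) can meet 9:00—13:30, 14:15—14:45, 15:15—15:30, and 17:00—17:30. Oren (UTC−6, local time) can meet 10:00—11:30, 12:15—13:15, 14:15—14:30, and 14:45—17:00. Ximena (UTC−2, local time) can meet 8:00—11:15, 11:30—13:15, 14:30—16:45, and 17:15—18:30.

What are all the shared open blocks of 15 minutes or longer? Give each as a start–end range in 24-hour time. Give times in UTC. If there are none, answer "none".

Diego → UTC: 15:00–17:30, 18:00–19:30, 19:45–20:30, 21:15–23:00.
Quinn → UTC: 10:00–14:30, 15:15–15:45, 16:15–16:30, 18:00–18:30.
Oren → UTC: 16:00–17:30, 18:15–19:15, 20:15–20:30, 20:45–23:00.
Ximena → UTC: 10:00–13:15, 13:30–15:15, 16:30–18:45, 19:15–20:30.
Diego ∩ Quinn: 15:15–15:45, 16:15–16:30, 18:00–18:30.
Diego ∩ Quinn ∩ Oren: 16:15–16:30, 18:15–18:30.
Diego ∩ Quinn ∩ Oren ∩ Ximena: 18:15–18:30.
Windows ≥ 15 min: 18:15–18:30.

18:15–18:30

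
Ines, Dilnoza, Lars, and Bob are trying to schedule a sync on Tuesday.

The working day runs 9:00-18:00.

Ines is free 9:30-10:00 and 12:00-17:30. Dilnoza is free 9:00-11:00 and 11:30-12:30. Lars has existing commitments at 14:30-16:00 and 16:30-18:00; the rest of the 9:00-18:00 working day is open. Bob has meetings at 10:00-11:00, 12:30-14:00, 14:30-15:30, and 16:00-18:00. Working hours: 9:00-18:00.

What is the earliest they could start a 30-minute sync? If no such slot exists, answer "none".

09:30

Lars free within 09:00–18:00: 09:00–14:30, 16:00–16:30.
Bob free within 09:00–18:00: 09:00–10:00, 11:00–12:30, 14:00–14:30, 15:30–16:00.
Ines ∩ Dilnoza: 09:30–10:00, 12:00–12:30.
Ines ∩ Dilnoza ∩ Lars: 09:30–10:00, 12:00–12:30.
Ines ∩ Dilnoza ∩ Lars ∩ Bob: 09:30–10:00, 12:00–12:30.
Windows ≥ 30 min: 09:30–10:00, 12:00–12:30.
Earliest such window starts at 09:30.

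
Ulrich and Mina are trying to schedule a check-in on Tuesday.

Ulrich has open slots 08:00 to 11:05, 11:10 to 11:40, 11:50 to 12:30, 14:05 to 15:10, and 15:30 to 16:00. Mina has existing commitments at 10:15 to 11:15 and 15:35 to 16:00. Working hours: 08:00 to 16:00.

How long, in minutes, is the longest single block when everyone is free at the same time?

135 minutes

Mina free within 08:00–16:00: 08:00–10:15, 11:15–15:35.
Ulrich ∩ Mina: 08:00–10:15, 11:15–11:40, 11:50–12:30, 14:05–15:10, 15:30–15:35.
Common window lengths: 135, 25, 40, 65, 5 min; longest is 135.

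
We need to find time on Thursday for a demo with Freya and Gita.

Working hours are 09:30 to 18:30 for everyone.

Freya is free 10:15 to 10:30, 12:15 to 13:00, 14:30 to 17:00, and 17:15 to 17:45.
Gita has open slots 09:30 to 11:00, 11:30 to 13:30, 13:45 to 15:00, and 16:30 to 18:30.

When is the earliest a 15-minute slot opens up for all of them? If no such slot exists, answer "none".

Freya ∩ Gita: 10:15–10:30, 12:15–13:00, 14:30–15:00, 16:30–17:00, 17:15–17:45.
Windows ≥ 15 min: 10:15–10:30, 12:15–13:00, 14:30–15:00, 16:30–17:00, 17:15–17:45.
Earliest such window starts at 10:15.

10:15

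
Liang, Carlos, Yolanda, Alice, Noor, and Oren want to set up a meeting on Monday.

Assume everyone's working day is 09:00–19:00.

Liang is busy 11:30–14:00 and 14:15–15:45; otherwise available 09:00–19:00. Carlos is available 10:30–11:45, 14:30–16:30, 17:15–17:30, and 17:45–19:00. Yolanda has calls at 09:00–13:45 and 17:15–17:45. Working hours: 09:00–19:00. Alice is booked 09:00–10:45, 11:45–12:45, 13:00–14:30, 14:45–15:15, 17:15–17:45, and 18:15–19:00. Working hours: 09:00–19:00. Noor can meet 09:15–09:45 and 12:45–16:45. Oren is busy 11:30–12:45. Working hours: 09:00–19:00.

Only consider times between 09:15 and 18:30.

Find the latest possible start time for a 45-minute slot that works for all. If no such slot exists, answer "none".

15:45

Liang free within 09:00–19:00: 09:00–11:30, 14:00–14:15, 15:45–19:00.
Yolanda free within 09:00–19:00: 13:45–17:15, 17:45–19:00.
Alice free within 09:00–19:00: 10:45–11:45, 12:45–13:00, 14:30–14:45, 15:15–17:15, 17:45–18:15.
Oren free within 09:00–19:00: 09:00–11:30, 12:45–19:00.
Liang ∩ Carlos: 10:30–11:30, 15:45–16:30, 17:15–17:30, 17:45–19:00.
Liang ∩ Carlos ∩ Yolanda: 15:45–16:30, 17:45–19:00.
Liang ∩ Carlos ∩ Yolanda ∩ Alice: 15:45–16:30, 17:45–18:15.
Liang ∩ Carlos ∩ Yolanda ∩ Alice ∩ Noor: 15:45–16:30.
Liang ∩ Carlos ∩ Yolanda ∩ Alice ∩ Noor ∩ Oren: 15:45–16:30.
Restricted to 09:15–18:30: 15:45–16:30.
Windows ≥ 45 min: 15:45–16:30.
Latest start in the last window 15:45–16:30 is 16:30 − 45 min = 15:45.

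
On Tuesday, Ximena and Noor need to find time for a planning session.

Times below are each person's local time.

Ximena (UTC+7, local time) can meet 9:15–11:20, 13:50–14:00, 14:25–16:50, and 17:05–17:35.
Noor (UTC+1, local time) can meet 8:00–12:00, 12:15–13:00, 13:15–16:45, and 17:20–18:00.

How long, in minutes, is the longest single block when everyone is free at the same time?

Ximena → UTC: 02:15–04:20, 06:50–07:00, 07:25–09:50, 10:05–10:35.
Noor → UTC: 07:00–11:00, 11:15–12:00, 12:15–15:45, 16:20–17:00.
Ximena ∩ Noor: 07:25–09:50, 10:05–10:35.
Common window lengths: 145, 30 min; longest is 145.

145 minutes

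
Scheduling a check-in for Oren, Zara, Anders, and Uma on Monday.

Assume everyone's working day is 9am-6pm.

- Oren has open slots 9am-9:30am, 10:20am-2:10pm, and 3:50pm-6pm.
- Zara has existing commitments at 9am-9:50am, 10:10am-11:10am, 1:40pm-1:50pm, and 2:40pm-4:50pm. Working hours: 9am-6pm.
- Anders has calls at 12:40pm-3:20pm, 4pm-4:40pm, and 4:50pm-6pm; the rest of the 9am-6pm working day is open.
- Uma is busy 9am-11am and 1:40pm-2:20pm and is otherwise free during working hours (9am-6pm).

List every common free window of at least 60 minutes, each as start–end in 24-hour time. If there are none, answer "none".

Zara free within 09:00–18:00: 09:50–10:10, 11:10–13:40, 13:50–14:40, 16:50–18:00.
Anders free within 09:00–18:00: 09:00–12:40, 15:20–16:00, 16:40–16:50.
Uma free within 09:00–18:00: 11:00–13:40, 14:20–18:00.
Oren ∩ Zara: 11:10–13:40, 13:50–14:10, 16:50–18:00.
Oren ∩ Zara ∩ Anders: 11:10–12:40.
Oren ∩ Zara ∩ Anders ∩ Uma: 11:10–12:40.
Windows ≥ 60 min: 11:10–12:40.

11:10–12:40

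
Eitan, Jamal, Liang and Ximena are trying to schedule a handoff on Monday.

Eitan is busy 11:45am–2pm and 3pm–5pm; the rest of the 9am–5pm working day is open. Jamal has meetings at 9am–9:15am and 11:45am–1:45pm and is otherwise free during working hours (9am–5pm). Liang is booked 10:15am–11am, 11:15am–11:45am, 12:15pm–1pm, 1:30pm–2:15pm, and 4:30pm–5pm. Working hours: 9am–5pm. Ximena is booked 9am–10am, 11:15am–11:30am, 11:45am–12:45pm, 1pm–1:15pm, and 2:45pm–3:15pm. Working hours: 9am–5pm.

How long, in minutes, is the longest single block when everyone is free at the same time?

30 minutes

Eitan free within 09:00–17:00: 09:00–11:45, 14:00–15:00.
Jamal free within 09:00–17:00: 09:15–11:45, 13:45–17:00.
Liang free within 09:00–17:00: 09:00–10:15, 11:00–11:15, 11:45–12:15, 13:00–13:30, 14:15–16:30.
Ximena free within 09:00–17:00: 10:00–11:15, 11:30–11:45, 12:45–13:00, 13:15–14:45, 15:15–17:00.
Eitan ∩ Jamal: 09:15–11:45, 14:00–15:00.
Eitan ∩ Jamal ∩ Liang: 09:15–10:15, 11:00–11:15, 14:15–15:00.
Eitan ∩ Jamal ∩ Liang ∩ Ximena: 10:00–10:15, 11:00–11:15, 14:15–14:45.
Common window lengths: 15, 15, 30 min; longest is 30.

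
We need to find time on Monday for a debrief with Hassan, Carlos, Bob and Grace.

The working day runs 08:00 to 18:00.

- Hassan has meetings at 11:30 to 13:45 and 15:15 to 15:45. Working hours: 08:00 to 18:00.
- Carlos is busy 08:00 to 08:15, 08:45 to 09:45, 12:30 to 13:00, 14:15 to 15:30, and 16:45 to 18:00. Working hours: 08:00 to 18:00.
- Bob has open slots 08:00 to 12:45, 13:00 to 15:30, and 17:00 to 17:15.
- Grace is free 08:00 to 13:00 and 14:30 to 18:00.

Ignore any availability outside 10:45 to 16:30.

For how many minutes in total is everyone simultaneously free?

Hassan free within 08:00–18:00: 08:00–11:30, 13:45–15:15, 15:45–18:00.
Carlos free within 08:00–18:00: 08:15–08:45, 09:45–12:30, 13:00–14:15, 15:30–16:45.
Hassan ∩ Carlos: 08:15–08:45, 09:45–11:30, 13:45–14:15, 15:45–16:45.
Hassan ∩ Carlos ∩ Bob: 08:15–08:45, 09:45–11:30, 13:45–14:15.
Hassan ∩ Carlos ∩ Bob ∩ Grace: 08:15–08:45, 09:45–11:30.
Restricted to 10:45–16:30: 10:45–11:30.
Total common minutes: 45.

45 minutes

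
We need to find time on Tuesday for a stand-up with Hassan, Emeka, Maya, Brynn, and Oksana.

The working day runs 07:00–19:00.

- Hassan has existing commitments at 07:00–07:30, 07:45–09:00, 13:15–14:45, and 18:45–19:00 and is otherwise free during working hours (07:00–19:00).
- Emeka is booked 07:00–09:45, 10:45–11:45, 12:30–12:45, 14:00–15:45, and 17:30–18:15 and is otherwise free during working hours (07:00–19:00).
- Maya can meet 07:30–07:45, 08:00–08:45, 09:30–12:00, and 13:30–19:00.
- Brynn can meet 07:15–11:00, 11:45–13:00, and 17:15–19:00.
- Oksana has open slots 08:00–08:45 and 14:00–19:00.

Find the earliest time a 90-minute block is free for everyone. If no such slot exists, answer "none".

none

Hassan free within 07:00–19:00: 07:30–07:45, 09:00–13:15, 14:45–18:45.
Emeka free within 07:00–19:00: 09:45–10:45, 11:45–12:30, 12:45–14:00, 15:45–17:30, 18:15–19:00.
Hassan ∩ Emeka: 09:45–10:45, 11:45–12:30, 12:45–13:15, 15:45–17:30, 18:15–18:45.
Hassan ∩ Emeka ∩ Maya: 09:45–10:45, 11:45–12:00, 15:45–17:30, 18:15–18:45.
Hassan ∩ Emeka ∩ Maya ∩ Brynn: 09:45–10:45, 11:45–12:00, 17:15–17:30, 18:15–18:45.
Hassan ∩ Emeka ∩ Maya ∩ Brynn ∩ Oksana: 17:15–17:30, 18:15–18:45.
Windows ≥ 90 min: (none).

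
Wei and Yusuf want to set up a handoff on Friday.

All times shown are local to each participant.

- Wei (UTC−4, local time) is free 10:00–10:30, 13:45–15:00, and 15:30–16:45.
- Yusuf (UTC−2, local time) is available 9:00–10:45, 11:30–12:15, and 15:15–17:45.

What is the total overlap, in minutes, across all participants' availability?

105 minutes

Wei → UTC: 14:00–14:30, 17:45–19:00, 19:30–20:45.
Yusuf → UTC: 11:00–12:45, 13:30–14:15, 17:15–19:45.
Wei ∩ Yusuf: 14:00–14:15, 17:45–19:00, 19:30–19:45.
Total common minutes: 15 + 75 + 15 = 105.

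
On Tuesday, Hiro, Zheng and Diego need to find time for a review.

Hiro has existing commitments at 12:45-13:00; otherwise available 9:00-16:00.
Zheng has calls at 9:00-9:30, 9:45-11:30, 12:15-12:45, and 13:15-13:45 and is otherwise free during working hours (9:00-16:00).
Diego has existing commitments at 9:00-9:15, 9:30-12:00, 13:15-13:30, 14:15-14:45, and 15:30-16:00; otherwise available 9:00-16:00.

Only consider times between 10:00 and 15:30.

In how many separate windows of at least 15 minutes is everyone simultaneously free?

4

Hiro free within 09:00–16:00: 09:00–12:45, 13:00–16:00.
Zheng free within 09:00–16:00: 09:30–09:45, 11:30–12:15, 12:45–13:15, 13:45–16:00.
Diego free within 09:00–16:00: 09:15–09:30, 12:00–13:15, 13:30–14:15, 14:45–15:30.
Hiro ∩ Zheng: 09:30–09:45, 11:30–12:15, 13:00–13:15, 13:45–16:00.
Hiro ∩ Zheng ∩ Diego: 12:00–12:15, 13:00–13:15, 13:45–14:15, 14:45–15:30.
Restricted to 10:00–15:30: 12:00–12:15, 13:00–13:15, 13:45–14:15, 14:45–15:30.
Windows ≥ 15 min: 12:00–12:15, 13:00–13:15, 13:45–14:15, 14:45–15:30.
That's 4 windows.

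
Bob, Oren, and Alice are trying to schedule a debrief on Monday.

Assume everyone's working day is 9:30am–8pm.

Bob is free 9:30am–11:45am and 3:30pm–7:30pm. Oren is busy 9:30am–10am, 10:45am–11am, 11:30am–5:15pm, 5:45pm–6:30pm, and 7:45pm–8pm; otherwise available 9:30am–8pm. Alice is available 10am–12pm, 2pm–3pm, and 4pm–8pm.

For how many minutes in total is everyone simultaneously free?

165 minutes

Oren free within 09:30–20:00: 10:00–10:45, 11:00–11:30, 17:15–17:45, 18:30–19:45.
Bob ∩ Oren: 10:00–10:45, 11:00–11:30, 17:15–17:45, 18:30–19:30.
Bob ∩ Oren ∩ Alice: 10:00–10:45, 11:00–11:30, 17:15–17:45, 18:30–19:30.
Total common minutes: 45 + 30 + 30 + 60 = 165.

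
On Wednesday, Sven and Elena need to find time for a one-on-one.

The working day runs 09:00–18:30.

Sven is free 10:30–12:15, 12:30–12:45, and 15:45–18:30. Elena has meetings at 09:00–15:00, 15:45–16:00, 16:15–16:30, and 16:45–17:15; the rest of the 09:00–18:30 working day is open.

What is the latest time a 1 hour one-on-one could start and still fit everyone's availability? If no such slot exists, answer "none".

17:30

Elena free within 09:00–18:30: 15:00–15:45, 16:00–16:15, 16:30–16:45, 17:15–18:30.
Sven ∩ Elena: 16:00–16:15, 16:30–16:45, 17:15–18:30.
Windows ≥ 60 min: 17:15–18:30.
Latest start in the last window 17:15–18:30 is 18:30 − 60 min = 17:30.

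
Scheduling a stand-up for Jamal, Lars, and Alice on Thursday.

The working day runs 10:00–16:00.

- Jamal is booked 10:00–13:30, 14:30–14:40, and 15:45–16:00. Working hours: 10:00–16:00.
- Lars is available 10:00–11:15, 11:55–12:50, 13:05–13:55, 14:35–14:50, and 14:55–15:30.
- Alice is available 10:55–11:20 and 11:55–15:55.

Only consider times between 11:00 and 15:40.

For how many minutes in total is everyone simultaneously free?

70 minutes

Jamal free within 10:00–16:00: 13:30–14:30, 14:40–15:45.
Jamal ∩ Lars: 13:30–13:55, 14:40–14:50, 14:55–15:30.
Jamal ∩ Lars ∩ Alice: 13:30–13:55, 14:40–14:50, 14:55–15:30.
Restricted to 11:00–15:40: 13:30–13:55, 14:40–14:50, 14:55–15:30.
Total common minutes: 25 + 10 + 35 = 70.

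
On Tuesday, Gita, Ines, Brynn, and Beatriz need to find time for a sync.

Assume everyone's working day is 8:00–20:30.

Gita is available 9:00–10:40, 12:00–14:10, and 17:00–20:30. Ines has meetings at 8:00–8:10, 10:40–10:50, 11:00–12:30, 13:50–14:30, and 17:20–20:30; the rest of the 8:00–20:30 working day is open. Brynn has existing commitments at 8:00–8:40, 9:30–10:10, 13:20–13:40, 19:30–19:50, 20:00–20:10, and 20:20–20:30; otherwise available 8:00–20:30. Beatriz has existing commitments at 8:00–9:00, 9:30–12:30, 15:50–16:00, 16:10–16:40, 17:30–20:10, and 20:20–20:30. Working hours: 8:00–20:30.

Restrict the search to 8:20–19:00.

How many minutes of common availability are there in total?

Ines free within 08:00–20:30: 08:10–10:40, 10:50–11:00, 12:30–13:50, 14:30–17:20.
Brynn free within 08:00–20:30: 08:40–09:30, 10:10–13:20, 13:40–19:30, 19:50–20:00, 20:10–20:20.
Beatriz free within 08:00–20:30: 09:00–09:30, 12:30–15:50, 16:00–16:10, 16:40–17:30, 20:10–20:20.
Gita ∩ Ines: 09:00–10:40, 12:30–13:50, 17:00–17:20.
Gita ∩ Ines ∩ Brynn: 09:00–09:30, 10:10–10:40, 12:30–13:20, 13:40–13:50, 17:00–17:20.
Gita ∩ Ines ∩ Brynn ∩ Beatriz: 09:00–09:30, 12:30–13:20, 13:40–13:50, 17:00–17:20.
Restricted to 08:20–19:00: 09:00–09:30, 12:30–13:20, 13:40–13:50, 17:00–17:20.
Total common minutes: 30 + 50 + 10 + 20 = 110.

110 minutes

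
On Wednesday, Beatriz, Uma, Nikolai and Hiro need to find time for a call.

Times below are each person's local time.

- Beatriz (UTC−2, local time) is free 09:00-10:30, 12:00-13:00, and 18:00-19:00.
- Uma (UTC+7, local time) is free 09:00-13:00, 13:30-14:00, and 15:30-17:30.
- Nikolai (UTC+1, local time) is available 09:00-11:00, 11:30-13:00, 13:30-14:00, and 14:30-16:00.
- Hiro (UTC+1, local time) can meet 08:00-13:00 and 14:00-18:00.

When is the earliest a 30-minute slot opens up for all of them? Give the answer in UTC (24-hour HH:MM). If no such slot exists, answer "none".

none

Beatriz → UTC: 11:00–12:30, 14:00–15:00, 20:00–21:00.
Uma → UTC: 02:00–06:00, 06:30–07:00, 08:30–10:30.
Nikolai → UTC: 08:00–10:00, 10:30–12:00, 12:30–13:00, 13:30–15:00.
Hiro → UTC: 07:00–12:00, 13:00–17:00.
Beatriz ∩ Uma: (none).
Beatriz ∩ Uma ∩ Nikolai: (none).
Beatriz ∩ Uma ∩ Nikolai ∩ Hiro: (none).
Windows ≥ 30 min: (none).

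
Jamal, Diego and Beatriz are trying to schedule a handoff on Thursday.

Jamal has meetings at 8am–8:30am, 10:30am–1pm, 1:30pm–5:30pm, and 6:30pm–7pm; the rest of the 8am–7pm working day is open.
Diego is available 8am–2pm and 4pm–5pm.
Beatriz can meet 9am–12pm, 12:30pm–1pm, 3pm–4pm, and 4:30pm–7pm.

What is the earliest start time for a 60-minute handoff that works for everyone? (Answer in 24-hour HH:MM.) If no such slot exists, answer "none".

09:00

Jamal free within 08:00–19:00: 08:30–10:30, 13:00–13:30, 17:30–18:30.
Jamal ∩ Diego: 08:30–10:30, 13:00–13:30.
Jamal ∩ Diego ∩ Beatriz: 09:00–10:30.
Windows ≥ 60 min: 09:00–10:30.
Earliest such window starts at 09:00.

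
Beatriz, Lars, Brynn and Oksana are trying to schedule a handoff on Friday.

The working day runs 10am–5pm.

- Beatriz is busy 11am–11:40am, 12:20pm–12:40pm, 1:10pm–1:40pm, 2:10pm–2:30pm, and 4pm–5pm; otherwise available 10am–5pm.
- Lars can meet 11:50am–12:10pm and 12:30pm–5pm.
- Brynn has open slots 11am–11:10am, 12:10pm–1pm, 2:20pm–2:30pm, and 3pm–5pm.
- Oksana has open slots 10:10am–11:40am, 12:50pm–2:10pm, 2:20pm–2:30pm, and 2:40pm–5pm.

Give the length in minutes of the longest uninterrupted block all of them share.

Beatriz free within 10:00–17:00: 10:00–11:00, 11:40–12:20, 12:40–13:10, 13:40–14:10, 14:30–16:00.
Beatriz ∩ Lars: 11:50–12:10, 12:40–13:10, 13:40–14:10, 14:30–16:00.
Beatriz ∩ Lars ∩ Brynn: 12:40–13:00, 15:00–16:00.
Beatriz ∩ Lars ∩ Brynn ∩ Oksana: 12:50–13:00, 15:00–16:00.
Common window lengths: 10, 60 min; longest is 60.

60 minutes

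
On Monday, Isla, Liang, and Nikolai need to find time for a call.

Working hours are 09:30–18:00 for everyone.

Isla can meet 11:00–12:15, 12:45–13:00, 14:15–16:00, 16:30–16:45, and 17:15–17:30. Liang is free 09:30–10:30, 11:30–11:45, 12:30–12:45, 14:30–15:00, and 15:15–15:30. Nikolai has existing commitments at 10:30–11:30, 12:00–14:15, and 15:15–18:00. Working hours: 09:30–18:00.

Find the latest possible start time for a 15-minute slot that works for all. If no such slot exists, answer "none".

14:45

Nikolai free within 09:30–18:00: 09:30–10:30, 11:30–12:00, 14:15–15:15.
Isla ∩ Liang: 11:30–11:45, 14:30–15:00, 15:15–15:30.
Isla ∩ Liang ∩ Nikolai: 11:30–11:45, 14:30–15:00.
Windows ≥ 15 min: 11:30–11:45, 14:30–15:00.
Latest start in the last window 14:30–15:00 is 15:00 − 15 min = 14:45.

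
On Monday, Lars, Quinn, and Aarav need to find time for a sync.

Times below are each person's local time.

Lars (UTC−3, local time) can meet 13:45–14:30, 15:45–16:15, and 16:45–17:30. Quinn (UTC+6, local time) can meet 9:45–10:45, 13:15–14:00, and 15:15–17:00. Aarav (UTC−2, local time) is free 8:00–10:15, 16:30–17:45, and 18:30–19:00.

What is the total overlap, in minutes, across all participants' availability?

Lars → UTC: 16:45–17:30, 18:45–19:15, 19:45–20:30.
Quinn → UTC: 03:45–04:45, 07:15–08:00, 09:15–11:00.
Aarav → UTC: 10:00–12:15, 18:30–19:45, 20:30–21:00.
Lars ∩ Quinn: (none).
Lars ∩ Quinn ∩ Aarav: (none).
Total common minutes: 0.

0 minutes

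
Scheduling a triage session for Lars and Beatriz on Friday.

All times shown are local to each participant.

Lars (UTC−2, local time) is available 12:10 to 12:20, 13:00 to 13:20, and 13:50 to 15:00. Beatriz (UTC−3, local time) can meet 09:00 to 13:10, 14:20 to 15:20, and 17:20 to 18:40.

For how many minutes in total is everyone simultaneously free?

50 minutes

Lars → UTC: 14:10–14:20, 15:00–15:20, 15:50–17:00.
Beatriz → UTC: 12:00–16:10, 17:20–18:20, 20:20–21:40.
Lars ∩ Beatriz: 14:10–14:20, 15:00–15:20, 15:50–16:10.
Total common minutes: 10 + 20 + 20 = 50.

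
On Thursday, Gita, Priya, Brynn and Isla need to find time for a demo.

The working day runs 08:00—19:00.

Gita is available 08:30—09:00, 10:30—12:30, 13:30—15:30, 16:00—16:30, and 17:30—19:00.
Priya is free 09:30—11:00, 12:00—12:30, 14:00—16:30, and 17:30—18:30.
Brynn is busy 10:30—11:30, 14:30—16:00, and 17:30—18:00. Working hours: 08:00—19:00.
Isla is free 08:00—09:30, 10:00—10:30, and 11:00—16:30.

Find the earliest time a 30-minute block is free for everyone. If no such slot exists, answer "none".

Brynn free within 08:00–19:00: 08:00–10:30, 11:30–14:30, 16:00–17:30, 18:00–19:00.
Gita ∩ Priya: 10:30–11:00, 12:00–12:30, 14:00–15:30, 16:00–16:30, 17:30–18:30.
Gita ∩ Priya ∩ Brynn: 12:00–12:30, 14:00–14:30, 16:00–16:30, 18:00–18:30.
Gita ∩ Priya ∩ Brynn ∩ Isla: 12:00–12:30, 14:00–14:30, 16:00–16:30.
Windows ≥ 30 min: 12:00–12:30, 14:00–14:30, 16:00–16:30.
Earliest such window starts at 12:00.

12:00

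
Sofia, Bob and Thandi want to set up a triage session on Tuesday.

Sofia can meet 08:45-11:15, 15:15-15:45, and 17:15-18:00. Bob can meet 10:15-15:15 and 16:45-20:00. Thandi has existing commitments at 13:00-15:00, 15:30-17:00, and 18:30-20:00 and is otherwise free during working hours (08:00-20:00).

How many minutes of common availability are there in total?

Thandi free within 08:00–20:00: 08:00–13:00, 15:00–15:30, 17:00–18:30.
Sofia ∩ Bob: 10:15–11:15, 17:15–18:00.
Sofia ∩ Bob ∩ Thandi: 10:15–11:15, 17:15–18:00.
Total common minutes: 60 + 45 = 105.

105 minutes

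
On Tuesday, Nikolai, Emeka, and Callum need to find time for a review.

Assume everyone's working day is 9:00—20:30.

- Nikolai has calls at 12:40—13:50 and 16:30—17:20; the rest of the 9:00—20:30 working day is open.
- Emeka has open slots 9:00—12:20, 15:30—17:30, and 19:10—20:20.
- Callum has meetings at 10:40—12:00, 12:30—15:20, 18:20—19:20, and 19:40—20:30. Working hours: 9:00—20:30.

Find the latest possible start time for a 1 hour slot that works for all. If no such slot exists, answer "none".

15:30

Nikolai free within 09:00–20:30: 09:00–12:40, 13:50–16:30, 17:20–20:30.
Callum free within 09:00–20:30: 09:00–10:40, 12:00–12:30, 15:20–18:20, 19:20–19:40.
Nikolai ∩ Emeka: 09:00–12:20, 15:30–16:30, 17:20–17:30, 19:10–20:20.
Nikolai ∩ Emeka ∩ Callum: 09:00–10:40, 12:00–12:20, 15:30–16:30, 17:20–17:30, 19:20–19:40.
Windows ≥ 60 min: 09:00–10:40, 15:30–16:30.
Latest start in the last window 15:30–16:30 is 16:30 − 60 min = 15:30.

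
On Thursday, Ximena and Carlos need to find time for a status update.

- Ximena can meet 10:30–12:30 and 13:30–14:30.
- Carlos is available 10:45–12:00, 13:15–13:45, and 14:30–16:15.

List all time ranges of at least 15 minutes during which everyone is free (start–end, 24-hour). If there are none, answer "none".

10:45–12:00, 13:30–13:45

Ximena ∩ Carlos: 10:45–12:00, 13:30–13:45.
Windows ≥ 15 min: 10:45–12:00, 13:30–13:45.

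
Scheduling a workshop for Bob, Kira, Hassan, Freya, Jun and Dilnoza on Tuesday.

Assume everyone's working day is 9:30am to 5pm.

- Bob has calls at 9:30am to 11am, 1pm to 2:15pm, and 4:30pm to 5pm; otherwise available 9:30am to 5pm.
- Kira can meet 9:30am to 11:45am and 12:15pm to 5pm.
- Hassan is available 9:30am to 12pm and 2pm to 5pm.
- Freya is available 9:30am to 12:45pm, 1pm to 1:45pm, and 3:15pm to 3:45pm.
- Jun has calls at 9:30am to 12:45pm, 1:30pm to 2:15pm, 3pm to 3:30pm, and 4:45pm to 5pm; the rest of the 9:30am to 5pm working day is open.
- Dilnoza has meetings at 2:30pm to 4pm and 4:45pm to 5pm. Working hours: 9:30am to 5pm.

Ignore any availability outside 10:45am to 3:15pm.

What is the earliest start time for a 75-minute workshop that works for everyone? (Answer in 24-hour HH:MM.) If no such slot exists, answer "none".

none

Bob free within 09:30–17:00: 11:00–13:00, 14:15–16:30.
Jun free within 09:30–17:00: 12:45–13:30, 14:15–15:00, 15:30–16:45.
Dilnoza free within 09:30–17:00: 09:30–14:30, 16:00–16:45.
Bob ∩ Kira: 11:00–11:45, 12:15–13:00, 14:15–16:30.
Bob ∩ Kira ∩ Hassan: 11:00–11:45, 14:15–16:30.
Bob ∩ Kira ∩ Hassan ∩ Freya: 11:00–11:45, 15:15–15:45.
Bob ∩ Kira ∩ Hassan ∩ Freya ∩ Jun: 15:30–15:45.
Bob ∩ Kira ∩ Hassan ∩ Freya ∩ Jun ∩ Dilnoza: (none).
Restricted to 10:45–15:15: (none).
Windows ≥ 75 min: (none).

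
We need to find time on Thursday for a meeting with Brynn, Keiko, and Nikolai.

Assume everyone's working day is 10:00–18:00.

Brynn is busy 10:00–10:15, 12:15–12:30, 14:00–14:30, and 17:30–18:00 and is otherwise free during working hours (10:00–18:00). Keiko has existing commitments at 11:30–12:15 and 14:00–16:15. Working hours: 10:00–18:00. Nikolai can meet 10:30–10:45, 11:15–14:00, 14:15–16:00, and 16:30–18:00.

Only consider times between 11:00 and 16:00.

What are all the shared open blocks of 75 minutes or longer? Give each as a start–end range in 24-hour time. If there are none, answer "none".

12:30–14:00

Brynn free within 10:00–18:00: 10:15–12:15, 12:30–14:00, 14:30–17:30.
Keiko free within 10:00–18:00: 10:00–11:30, 12:15–14:00, 16:15–18:00.
Brynn ∩ Keiko: 10:15–11:30, 12:30–14:00, 16:15–17:30.
Brynn ∩ Keiko ∩ Nikolai: 10:30–10:45, 11:15–11:30, 12:30–14:00, 16:30–17:30.
Restricted to 11:00–16:00: 11:15–11:30, 12:30–14:00.
Windows ≥ 75 min: 12:30–14:00.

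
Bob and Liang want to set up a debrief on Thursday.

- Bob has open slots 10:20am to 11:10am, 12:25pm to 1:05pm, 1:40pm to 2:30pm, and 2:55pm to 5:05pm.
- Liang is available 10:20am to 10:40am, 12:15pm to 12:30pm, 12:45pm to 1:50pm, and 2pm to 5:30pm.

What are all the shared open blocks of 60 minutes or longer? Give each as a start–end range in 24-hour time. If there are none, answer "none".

14:55–17:05

Bob ∩ Liang: 10:20–10:40, 12:25–12:30, 12:45–13:05, 13:40–13:50, 14:00–14:30, 14:55–17:05.
Windows ≥ 60 min: 14:55–17:05.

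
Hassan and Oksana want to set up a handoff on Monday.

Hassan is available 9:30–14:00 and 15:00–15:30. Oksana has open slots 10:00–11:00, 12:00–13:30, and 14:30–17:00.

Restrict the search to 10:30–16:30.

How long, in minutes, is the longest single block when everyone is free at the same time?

90 minutes

Hassan ∩ Oksana: 10:00–11:00, 12:00–13:30, 15:00–15:30.
Restricted to 10:30–16:30: 10:30–11:00, 12:00–13:30, 15:00–15:30.
Common window lengths: 30, 90, 30 min; longest is 90.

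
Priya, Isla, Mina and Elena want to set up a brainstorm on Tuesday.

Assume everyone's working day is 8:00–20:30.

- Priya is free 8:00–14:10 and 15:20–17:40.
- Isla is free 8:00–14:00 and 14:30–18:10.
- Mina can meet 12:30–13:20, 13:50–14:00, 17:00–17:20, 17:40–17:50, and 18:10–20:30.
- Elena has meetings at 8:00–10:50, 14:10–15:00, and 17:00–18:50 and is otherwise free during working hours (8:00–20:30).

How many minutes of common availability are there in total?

Elena free within 08:00–20:30: 10:50–14:10, 15:00–17:00, 18:50–20:30.
Priya ∩ Isla: 08:00–14:00, 15:20–17:40.
Priya ∩ Isla ∩ Mina: 12:30–13:20, 13:50–14:00, 17:00–17:20.
Priya ∩ Isla ∩ Mina ∩ Elena: 12:30–13:20, 13:50–14:00.
Total common minutes: 50 + 10 = 60.

60 minutes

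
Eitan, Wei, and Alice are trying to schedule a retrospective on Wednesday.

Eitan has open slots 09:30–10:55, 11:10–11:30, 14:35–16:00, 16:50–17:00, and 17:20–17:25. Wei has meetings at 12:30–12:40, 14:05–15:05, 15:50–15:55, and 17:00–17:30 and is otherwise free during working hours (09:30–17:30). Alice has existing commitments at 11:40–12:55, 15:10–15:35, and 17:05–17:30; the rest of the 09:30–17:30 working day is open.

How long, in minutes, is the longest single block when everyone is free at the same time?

Wei free within 09:30–17:30: 09:30–12:30, 12:40–14:05, 15:05–15:50, 15:55–17:00.
Alice free within 09:30–17:30: 09:30–11:40, 12:55–15:10, 15:35–17:05.
Eitan ∩ Wei: 09:30–10:55, 11:10–11:30, 15:05–15:50, 15:55–16:00, 16:50–17:00.
Eitan ∩ Wei ∩ Alice: 09:30–10:55, 11:10–11:30, 15:05–15:10, 15:35–15:50, 15:55–16:00, 16:50–17:00.
Common window lengths: 85, 20, 5, 15, 5, 10 min; longest is 85.

85 minutes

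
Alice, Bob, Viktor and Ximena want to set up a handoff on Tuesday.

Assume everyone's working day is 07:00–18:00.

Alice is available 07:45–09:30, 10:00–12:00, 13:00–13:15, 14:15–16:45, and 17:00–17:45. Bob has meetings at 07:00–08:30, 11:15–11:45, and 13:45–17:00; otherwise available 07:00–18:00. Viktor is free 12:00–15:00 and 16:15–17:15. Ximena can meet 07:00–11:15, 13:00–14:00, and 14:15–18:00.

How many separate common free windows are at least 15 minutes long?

2

Bob free within 07:00–18:00: 08:30–11:15, 11:45–13:45, 17:00–18:00.
Alice ∩ Bob: 08:30–09:30, 10:00–11:15, 11:45–12:00, 13:00–13:15, 17:00–17:45.
Alice ∩ Bob ∩ Viktor: 13:00–13:15, 17:00–17:15.
Alice ∩ Bob ∩ Viktor ∩ Ximena: 13:00–13:15, 17:00–17:15.
Windows ≥ 15 min: 13:00–13:15, 17:00–17:15.
That's 2 windows.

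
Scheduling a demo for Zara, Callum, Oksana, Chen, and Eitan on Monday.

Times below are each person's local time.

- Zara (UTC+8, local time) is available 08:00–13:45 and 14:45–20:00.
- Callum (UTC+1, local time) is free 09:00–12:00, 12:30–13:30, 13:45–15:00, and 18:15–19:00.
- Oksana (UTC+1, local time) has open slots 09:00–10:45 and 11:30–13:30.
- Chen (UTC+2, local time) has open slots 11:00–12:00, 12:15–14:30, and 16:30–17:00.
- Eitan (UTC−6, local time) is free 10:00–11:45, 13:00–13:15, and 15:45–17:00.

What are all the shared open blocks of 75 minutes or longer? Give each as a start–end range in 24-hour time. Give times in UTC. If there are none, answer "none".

none

Zara → UTC: 00:00–05:45, 06:45–12:00.
Callum → UTC: 08:00–11:00, 11:30–12:30, 12:45–14:00, 17:15–18:00.
Oksana → UTC: 08:00–09:45, 10:30–12:30.
Chen → UTC: 09:00–10:00, 10:15–12:30, 14:30–15:00.
Eitan → UTC: 16:00–17:45, 19:00–19:15, 21:45–23:00.
Zara ∩ Callum: 08:00–11:00, 11:30–12:00.
Zara ∩ Callum ∩ Oksana: 08:00–09:45, 10:30–11:00, 11:30–12:00.
Zara ∩ Callum ∩ Oksana ∩ Chen: 09:00–09:45, 10:30–11:00, 11:30–12:00.
Zara ∩ Callum ∩ Oksana ∩ Chen ∩ Eitan: (none).
Windows ≥ 75 min: (none).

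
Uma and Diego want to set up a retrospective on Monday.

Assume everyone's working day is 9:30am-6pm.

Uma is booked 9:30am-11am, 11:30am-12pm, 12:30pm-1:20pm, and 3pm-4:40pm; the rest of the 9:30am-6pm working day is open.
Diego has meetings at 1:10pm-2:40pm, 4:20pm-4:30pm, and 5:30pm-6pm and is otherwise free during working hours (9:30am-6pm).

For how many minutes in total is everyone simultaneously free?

130 minutes

Uma free within 09:30–18:00: 11:00–11:30, 12:00–12:30, 13:20–15:00, 16:40–18:00.
Diego free within 09:30–18:00: 09:30–13:10, 14:40–16:20, 16:30–17:30.
Uma ∩ Diego: 11:00–11:30, 12:00–12:30, 14:40–15:00, 16:40–17:30.
Total common minutes: 30 + 30 + 20 + 50 = 130.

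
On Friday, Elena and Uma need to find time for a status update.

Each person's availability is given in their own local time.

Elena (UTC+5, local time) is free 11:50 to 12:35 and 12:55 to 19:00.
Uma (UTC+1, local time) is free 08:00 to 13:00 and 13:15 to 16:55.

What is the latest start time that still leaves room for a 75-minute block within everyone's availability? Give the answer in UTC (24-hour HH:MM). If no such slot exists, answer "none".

12:45

Elena → UTC: 06:50–07:35, 07:55–14:00.
Uma → UTC: 07:00–12:00, 12:15–15:55.
Elena ∩ Uma: 07:00–07:35, 07:55–12:00, 12:15–14:00.
Windows ≥ 75 min: 07:55–12:00, 12:15–14:00.
Latest start in the last window 12:15–14:00 is 14:00 − 75 min = 12:45.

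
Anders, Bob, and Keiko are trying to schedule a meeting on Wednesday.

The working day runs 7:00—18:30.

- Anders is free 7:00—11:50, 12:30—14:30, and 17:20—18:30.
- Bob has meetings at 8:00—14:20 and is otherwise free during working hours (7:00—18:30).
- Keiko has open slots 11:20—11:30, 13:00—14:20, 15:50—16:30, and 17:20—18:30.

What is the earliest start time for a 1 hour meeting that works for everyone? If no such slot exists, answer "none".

Bob free within 07:00–18:30: 07:00–08:00, 14:20–18:30.
Anders ∩ Bob: 07:00–08:00, 14:20–14:30, 17:20–18:30.
Anders ∩ Bob ∩ Keiko: 17:20–18:30.
Windows ≥ 60 min: 17:20–18:30.
Earliest such window starts at 17:20.

17:20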